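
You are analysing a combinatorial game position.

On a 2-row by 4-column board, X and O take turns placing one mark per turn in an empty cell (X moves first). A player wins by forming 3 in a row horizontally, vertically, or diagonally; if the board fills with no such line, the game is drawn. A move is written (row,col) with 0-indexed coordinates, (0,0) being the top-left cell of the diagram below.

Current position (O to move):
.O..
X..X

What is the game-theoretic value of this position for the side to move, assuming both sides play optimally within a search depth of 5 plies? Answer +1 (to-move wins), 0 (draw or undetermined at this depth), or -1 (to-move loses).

value(.O../X..X, O) = +1

p1 O@[.O../X..X]: (0,0)[OO../X..X]+0 (0,2)[.OO./X..X]+1* (0,3)[.O.O/X..X]+0 (1,1)[.O../XO.X]+0 (1,2)[.O../X.OX]+0
p2 X@[.OO./X..X]: (0,0)[XOO./X..X]-1* (0,3)[.OOX/X..X]-1 (1,1)[.OO./XX.X]-1 (1,2)[.OO./X.XX]-1
p3 O@[XOO./X..X]: (0,3)[XOOO/X..X]+1* (1,1)[XOO./XO.X]+0 (1,2)[XOO./X.OX]+0
p4 X@[XOOO/X..X] terminal -1; root [.O../X..X] d5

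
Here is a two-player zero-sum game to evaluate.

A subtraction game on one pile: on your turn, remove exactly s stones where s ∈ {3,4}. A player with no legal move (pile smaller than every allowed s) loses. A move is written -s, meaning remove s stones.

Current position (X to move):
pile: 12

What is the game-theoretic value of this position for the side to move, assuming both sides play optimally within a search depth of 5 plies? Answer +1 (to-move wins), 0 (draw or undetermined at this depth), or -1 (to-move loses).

[12] X move#1: -3:+1/9*, -4:+1/8
[9] O move#2: -3:-1/6*, -4:-1/5
[6] X move#3: -3:-1/3, -4:+1/2*
[2] end (terminal -1, O#4); searched 12 to 5

value(12, X) = +1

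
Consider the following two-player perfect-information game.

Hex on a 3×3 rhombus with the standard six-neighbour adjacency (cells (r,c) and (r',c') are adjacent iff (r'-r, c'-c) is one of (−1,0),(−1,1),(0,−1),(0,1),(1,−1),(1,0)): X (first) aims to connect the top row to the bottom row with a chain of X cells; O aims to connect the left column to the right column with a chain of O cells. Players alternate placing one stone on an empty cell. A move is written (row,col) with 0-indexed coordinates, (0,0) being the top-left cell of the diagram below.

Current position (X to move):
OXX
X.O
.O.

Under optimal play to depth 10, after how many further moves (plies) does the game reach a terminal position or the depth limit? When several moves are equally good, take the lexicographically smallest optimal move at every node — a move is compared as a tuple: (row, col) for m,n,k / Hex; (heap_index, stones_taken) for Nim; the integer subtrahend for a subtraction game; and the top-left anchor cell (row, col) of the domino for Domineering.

PV length from [OXX/X.O/.O.]: 1 ply

p1 X@[OXX/X.O/.O.]: (1,1)[OXX/XXO/.O.]-1 (2,0)[OXX/X.O/XO.]+1* (2,2)[OXX/X.O/.OX]-1
p2 O@[OXX/X.O/XO.] terminal -1; root [OXX/X.O/.O.] d10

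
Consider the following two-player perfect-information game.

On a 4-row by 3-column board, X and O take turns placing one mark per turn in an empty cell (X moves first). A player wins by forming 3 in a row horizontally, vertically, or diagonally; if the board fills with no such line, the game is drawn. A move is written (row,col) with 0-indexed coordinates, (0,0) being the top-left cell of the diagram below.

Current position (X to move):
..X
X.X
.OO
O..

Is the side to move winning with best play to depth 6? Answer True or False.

X winning at [..X/X.X/.OO/O..]: True

p1 X@[..X/X.X/.OO/O..]: (0,0)[X.X/X.X/.OO/O..]-1 (0,1)[.XX/X.X/.OO/O..]-1 (1,1)[..X/XXX/.OO/O..]+1* (2,0)[..X/X.X/XOO/O..]+1 (3,1)[..X/X.X/.OO/OX.]-1 (3,2)[..X/X.X/.OO/O.X]-1
p2 O@[..X/XXX/.OO/O..] terminal -1; root [..X/X.X/.OO/O..] d6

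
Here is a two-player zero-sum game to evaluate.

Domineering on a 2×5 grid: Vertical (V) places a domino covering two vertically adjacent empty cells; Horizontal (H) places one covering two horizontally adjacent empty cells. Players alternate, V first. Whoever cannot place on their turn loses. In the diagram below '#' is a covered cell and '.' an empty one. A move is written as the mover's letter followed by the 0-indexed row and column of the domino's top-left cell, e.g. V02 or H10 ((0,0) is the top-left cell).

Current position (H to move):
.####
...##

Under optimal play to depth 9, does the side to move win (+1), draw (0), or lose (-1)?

value(.####/...##, H) = +1

ply 1, H at .####/...## | H10=+1→.####/##.##*; H11=-1→.####/.####
ply 2: .####/##.## is terminal -1 (V); from .####/...## depth 9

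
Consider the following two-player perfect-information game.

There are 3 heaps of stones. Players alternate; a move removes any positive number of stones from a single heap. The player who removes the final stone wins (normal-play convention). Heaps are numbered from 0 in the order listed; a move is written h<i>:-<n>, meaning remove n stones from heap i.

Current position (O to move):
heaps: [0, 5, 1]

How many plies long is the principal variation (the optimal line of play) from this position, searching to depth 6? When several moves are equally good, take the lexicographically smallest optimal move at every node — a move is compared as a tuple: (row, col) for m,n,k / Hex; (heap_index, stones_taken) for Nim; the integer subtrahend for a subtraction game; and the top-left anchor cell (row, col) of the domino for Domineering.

[(0,5,1)] O move#1: h1:-1:-1/(0,4,1), h1:-2:-1/(0,3,1), h1:-3:-1/(0,2,1), h1:-4:+1/(0,1,1)*, h1:-5:-1/(0,0,1), h2:-1:-1/(0,5,0)
[(0,1,1)] X move#2: h1:-1:-1/(0,0,1)*, h2:-1:-1/(0,1,0)
[(0,0,1)] O move#3: h2:-1:+1/(0,0,0)*
[(0,0,0)] end (terminal -1, X#4); searched (0,5,1) to 6

PV length from [(0,5,1)]: 3 plies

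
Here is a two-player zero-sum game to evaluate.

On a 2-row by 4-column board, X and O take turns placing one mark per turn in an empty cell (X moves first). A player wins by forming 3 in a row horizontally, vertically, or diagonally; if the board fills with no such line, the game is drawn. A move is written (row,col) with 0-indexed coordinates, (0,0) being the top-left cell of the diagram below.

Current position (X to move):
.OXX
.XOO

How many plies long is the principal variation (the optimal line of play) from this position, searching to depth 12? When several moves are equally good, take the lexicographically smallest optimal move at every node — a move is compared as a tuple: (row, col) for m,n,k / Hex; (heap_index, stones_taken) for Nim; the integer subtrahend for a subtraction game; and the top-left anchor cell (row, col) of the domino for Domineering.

PV length from [.OXX/.XOO]: 2 plies

[.OXX/.XOO] X move#1: (0,0):+0/XOXX/.XOO*, (1,0):+0/.OXX/XXOO
[XOXX/.XOO] O move#2: (1,0):+0/XOXX/OXOO*
[XOXX/OXOO] end (terminal +0, X#3); searched .OXX/.XOO to 12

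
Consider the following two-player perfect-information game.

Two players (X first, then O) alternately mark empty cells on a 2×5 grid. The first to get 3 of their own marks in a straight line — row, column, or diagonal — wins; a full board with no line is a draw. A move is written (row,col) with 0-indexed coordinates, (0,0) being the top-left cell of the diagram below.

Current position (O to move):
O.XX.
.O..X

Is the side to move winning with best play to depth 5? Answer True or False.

O winning at [O.XX./.O..X]: False

p1 O@[O.XX./.O..X]: (0,1)[OOXX./.O..X]-1* (0,4)[O.XXO/.O..X]-1 (1,0)[O.XX./OO..X]-1 (1,2)[O.XX./.OO.X]-1 (1,3)[O.XX./.O.OX]-1
p2 X@[OOXX./.O..X]: (0,4)[OOXXX/.O..X]+1* (1,0)[OOXX./XO..X]+0 (1,2)[OOXX./.OX.X]+1 (1,3)[OOXX./.O.XX]+1
p3 O@[OOXXX/.O..X] terminal -1; root [O.XX./.O..X] d5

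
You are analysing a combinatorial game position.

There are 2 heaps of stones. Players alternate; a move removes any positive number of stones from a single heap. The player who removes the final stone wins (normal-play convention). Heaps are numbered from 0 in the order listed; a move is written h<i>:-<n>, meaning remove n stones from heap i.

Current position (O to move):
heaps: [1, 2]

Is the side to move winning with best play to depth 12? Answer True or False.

[(1,2)] O move#1: h0:-1:-1/(0,2), h1:-1:+1/(1,1)*, h1:-2:-1/(1,0)
[(1,1)] X move#2: h0:-1:-1/(0,1)*, h1:-1:-1/(1,0)
[(0,1)] O move#3: h1:-1:+1/(0,0)*
[(0,0)] end (terminal -1, X#4); searched (1,2) to 12

O winning at [(1,2)]: True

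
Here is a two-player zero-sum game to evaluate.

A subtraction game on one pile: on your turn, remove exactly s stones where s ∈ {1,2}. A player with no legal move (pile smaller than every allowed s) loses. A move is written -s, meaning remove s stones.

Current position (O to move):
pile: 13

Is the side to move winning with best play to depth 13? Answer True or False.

ply 1, O at 13 | -1=+1→12*; -2=-1→11
ply 2, X at 12 | -1=-1→11*; -2=-1→10
ply 3, O at 11 | -1=-1→10; -2=+1→9*
ply 4, X at 9 | -1=-1→8*; -2=-1→7
ply 5, O at 8 | -1=-1→7; -2=+1→6*
ply 6, X at 6 | -1=-1→5*; -2=-1→4
ply 7, O at 5 | -1=-1→4; -2=+1→3*
ply 8, X at 3 | -1=-1→2*; -2=-1→1
ply 9, O at 2 | -1=-1→1; -2=+1→0*
ply 10: 0 is terminal -1 (X); from 13 depth 13

O winning at [13]: True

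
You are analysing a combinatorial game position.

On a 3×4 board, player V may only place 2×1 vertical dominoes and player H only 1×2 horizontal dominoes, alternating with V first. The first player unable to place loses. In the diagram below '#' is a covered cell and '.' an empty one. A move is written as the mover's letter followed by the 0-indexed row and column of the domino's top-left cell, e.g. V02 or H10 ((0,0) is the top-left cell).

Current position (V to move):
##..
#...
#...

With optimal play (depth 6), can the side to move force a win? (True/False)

p1 V@[##../#.../#...]: V02[###./#.#./#...]+1* V03[##.#/#..#/#...]-1 V11[##../##../##..]-1 V12[##../#.#./#.#.]+1 V13[##../#..#/#..#]-1
p2 H@[###./#.#./#...]: H21[###./#.#./###.]-1* H22[###./#.#./#.##]-1
p3 V@[###./#.#./###.]: V03[####/#.##/###.]+1* V13[###./#.##/####]+1
p4 H@[####/#.##/###.] terminal -1; root [##../#.../#...] d6

V winning at [##../#.../#...]: True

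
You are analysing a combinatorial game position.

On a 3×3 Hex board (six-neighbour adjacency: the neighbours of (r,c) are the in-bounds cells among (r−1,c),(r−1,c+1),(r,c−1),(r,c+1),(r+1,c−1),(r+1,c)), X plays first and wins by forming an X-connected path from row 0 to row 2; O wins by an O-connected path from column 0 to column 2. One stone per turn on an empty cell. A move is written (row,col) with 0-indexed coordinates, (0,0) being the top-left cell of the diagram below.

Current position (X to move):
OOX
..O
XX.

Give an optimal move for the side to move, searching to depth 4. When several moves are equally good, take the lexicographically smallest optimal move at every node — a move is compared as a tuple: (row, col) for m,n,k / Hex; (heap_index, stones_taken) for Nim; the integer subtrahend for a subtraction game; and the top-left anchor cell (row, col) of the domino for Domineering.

X's best at [OOX/..O/XX.]: (1,1)

p1 X@[OOX/..O/XX.]: (1,0)[OOX/X.O/XX.]-1 (1,1)[OOX/.XO/XX.]+1* (2,2)[OOX/..O/XXX]-1
p2 O@[OOX/.XO/XX.] terminal -1; root [OOX/..O/XX.] d4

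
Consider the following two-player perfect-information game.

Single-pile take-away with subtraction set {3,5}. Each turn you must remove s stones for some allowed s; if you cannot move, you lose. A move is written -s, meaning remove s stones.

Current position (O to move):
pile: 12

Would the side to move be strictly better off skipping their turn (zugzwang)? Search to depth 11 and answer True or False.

zugzwang(12, O) = False

p1 O@[12]: -3[9]+1* -5[7]-1
p2 X@[9]: -3[6]-1* -5[4]-1
p3 O@[6]: -3[3]-1 -5[1]+1*
p4 X@[1] terminal -1; root [12] d11
pass branch (X moves first from the same position):
  | p1 X@[12]: -3[9]+1* -5[7]-1
  | p2 O@[9]: -3[6]-1* -5[4]-1
  | p3 X@[6]: -3[3]-1 -5[1]+1*
  | p4 O@[1] terminal -1; root [12] d11
O moving scores +1; O passing scores -1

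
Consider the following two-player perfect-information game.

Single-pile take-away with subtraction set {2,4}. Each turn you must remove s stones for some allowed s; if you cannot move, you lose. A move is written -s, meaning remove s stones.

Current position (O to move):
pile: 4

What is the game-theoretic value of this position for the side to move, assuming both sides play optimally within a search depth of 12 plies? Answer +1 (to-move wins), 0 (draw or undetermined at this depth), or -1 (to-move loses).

ply 1, O at 4 | -2=-1→2; -4=+1→0*
ply 2: 0 is terminal -1 (X); from 4 depth 12

value(4, O) = +1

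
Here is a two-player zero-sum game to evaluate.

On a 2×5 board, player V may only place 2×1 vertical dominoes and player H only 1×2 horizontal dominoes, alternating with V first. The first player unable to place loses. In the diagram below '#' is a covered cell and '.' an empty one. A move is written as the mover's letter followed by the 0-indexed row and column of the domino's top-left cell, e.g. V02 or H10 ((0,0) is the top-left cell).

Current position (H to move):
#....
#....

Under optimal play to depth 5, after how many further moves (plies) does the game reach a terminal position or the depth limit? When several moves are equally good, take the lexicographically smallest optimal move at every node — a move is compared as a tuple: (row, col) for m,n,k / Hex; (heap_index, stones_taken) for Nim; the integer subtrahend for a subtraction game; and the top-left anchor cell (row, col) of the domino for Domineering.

PV length from [#..../#....]: 3 plies

ply 1, H at #..../#.... | H01=-1→###../#....; H02=+1→#.##./#....*; H03=-1→#..##/#....; H11=-1→#..../###..; H12=+1→#..../#.##.; H13=-1→#..../#..##
ply 2, V at #.##./#.... | V01=-1→####./##...*; V04=-1→#.###/#...#
ply 3, H at ####./##... | H12=-1→####./####.; H13=+1→####./##.##*
ply 4: ####./##.## is terminal -1 (V); from #..../#.... depth 5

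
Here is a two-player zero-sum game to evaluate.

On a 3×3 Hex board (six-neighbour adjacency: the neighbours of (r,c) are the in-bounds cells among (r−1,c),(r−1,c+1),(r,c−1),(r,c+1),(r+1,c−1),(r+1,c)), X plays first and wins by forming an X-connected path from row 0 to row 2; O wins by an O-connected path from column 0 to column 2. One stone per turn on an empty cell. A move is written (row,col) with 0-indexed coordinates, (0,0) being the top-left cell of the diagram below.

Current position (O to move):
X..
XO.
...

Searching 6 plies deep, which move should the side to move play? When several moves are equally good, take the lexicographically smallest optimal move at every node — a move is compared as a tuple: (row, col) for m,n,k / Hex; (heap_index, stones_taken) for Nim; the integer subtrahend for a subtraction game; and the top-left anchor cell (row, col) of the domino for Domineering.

O's best at [X../XO./...]: (2,0)

p1 O@[X../XO./...]: (0,1)[XO./XO./...]-1 (0,2)[X.O/XO./...]-1 (1,2)[X../XOO/...]-1 (2,0)[X../XO./O..]+1* (2,1)[X../XO./.O.]-1 (2,2)[X../XO./..O]-1
p2 X@[X../XO./O..]: (0,1)[XX./XO./O..]-1* (0,2)[X.X/XO./O..]-1 (1,2)[X../XOX/O..]-1 (2,1)[X../XO./OX.]-1 (2,2)[X../XO./O.X]-1
p3 O@[XX./XO./O..]: (0,2)[XXO/XO./O..]+1* (1,2)[XX./XOO/O..]+1 (2,1)[XX./XO./OO.]+1 (2,2)[XX./XO./O.O]+1
p4 X@[XXO/XO./O..] terminal -1; root [X../XO./...] d6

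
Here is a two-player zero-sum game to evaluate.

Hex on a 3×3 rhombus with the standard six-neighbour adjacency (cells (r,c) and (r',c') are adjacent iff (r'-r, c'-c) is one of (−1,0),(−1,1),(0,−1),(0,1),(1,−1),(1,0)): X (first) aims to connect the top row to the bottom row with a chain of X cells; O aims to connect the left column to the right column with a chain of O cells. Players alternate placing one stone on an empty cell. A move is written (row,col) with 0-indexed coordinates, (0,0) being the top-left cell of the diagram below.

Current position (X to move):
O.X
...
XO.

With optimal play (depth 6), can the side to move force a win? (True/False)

p1 X@[O.X/.../XO.]: (0,1)[OXX/.../XO.]+1* (1,0)[O.X/X../XO.]+1 (1,1)[O.X/.X./XO.]+1 (1,2)[O.X/..X/XO.]+1 (2,2)[O.X/.../XOX]+1
p2 O@[OXX/.../XO.]: (1,0)[OXX/O../XO.]-1* (1,1)[OXX/.O./XO.]-1 (1,2)[OXX/..O/XO.]-1 (2,2)[OXX/.../XOO]-1
p3 X@[OXX/O../XO.]: (1,1)[OXX/OX./XO.]+1* (1,2)[OXX/O.X/XO.]+1 (2,2)[OXX/O../XOX]+1
p4 O@[OXX/OX./XO.] terminal -1; root [O.X/.../XO.] d6

X winning at [O.X/.../XO.]: True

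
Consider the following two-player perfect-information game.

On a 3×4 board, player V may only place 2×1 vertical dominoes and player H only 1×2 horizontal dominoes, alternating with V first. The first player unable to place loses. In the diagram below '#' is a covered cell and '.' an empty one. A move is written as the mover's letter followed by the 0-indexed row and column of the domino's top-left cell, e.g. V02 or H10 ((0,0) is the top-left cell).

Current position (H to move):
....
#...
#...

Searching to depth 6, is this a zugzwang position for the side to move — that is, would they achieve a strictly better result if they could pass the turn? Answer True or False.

[..../#.../#...] H move#1: H00:-1/##../#.../#..., H01:-1/.##./#.../#..., H02:-1/..##/#.../#..., H11:+1/..../###./#...*, H12:+1/..../#.##/#..., H21:-1/..../#.../###., H22:-1/..../#.../#.##
[..../###./#...] V move#2: V03:-1/...#/####/#...*, V13:-1/..../####/#..#
[...#/####/#...] H move#3: H00:+1/##.#/####/#...*, H01:+1/.###/####/#..., H21:+1/...#/####/###., H22:+1/...#/####/#.##
[##.#/####/#...] end (terminal -1, V#4); searched ..../#.../#... to 6
if H skipped the turn, V would face:
~ [..../#.../#...] V move#1: V01:-1/.#../##../#..., V02:+1/..#./#.#./#...*, V03:-1/...#/#..#/#..., V11:-1/..../##../##.., V12:+1/..../#.#./#.#., V13:-1/..../#..#/#..#
~ [..#./#.#./#...] H move#2: H00:-1/###./#.#./#...*, H21:-1/..#./#.#./###., H22:-1/..#./#.#./#.##
~ [###./#.#./#...] V move#3: V03:-1/####/#.##/#..., V11:+1/###./###./##..*, V13:-1/###./#.##/#..#
~ [###./###./##..] H move#4: H22:-1/###./###./####*
~ [###./###./####] V move#5: V03:+1/####/####/####*
~ [####/####/####] end (terminal -1, H#6); searched ..../#.../#... to 6
compare (H): move=+1 vs pass=-1

zugzwang(..../#.../#..., H) = False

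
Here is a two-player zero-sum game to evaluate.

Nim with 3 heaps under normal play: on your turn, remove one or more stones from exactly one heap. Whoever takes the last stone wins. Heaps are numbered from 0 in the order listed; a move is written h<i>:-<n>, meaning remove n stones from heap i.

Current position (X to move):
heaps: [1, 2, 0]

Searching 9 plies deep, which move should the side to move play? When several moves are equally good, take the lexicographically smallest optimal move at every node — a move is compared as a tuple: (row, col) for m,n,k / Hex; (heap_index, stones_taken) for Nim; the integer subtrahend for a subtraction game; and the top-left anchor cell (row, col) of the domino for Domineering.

p1 X@[(1,2,0)]: h0:-1[(0,2,0)]-1 h1:-1[(1,1,0)]+1* h1:-2[(1,0,0)]-1
p2 O@[(1,1,0)]: h0:-1[(0,1,0)]-1* h1:-1[(1,0,0)]-1
p3 X@[(0,1,0)]: h1:-1[(0,0,0)]+1*
p4 O@[(0,0,0)] terminal -1; root [(1,2,0)] d9

X's best at [(1,2,0)]: h1:-1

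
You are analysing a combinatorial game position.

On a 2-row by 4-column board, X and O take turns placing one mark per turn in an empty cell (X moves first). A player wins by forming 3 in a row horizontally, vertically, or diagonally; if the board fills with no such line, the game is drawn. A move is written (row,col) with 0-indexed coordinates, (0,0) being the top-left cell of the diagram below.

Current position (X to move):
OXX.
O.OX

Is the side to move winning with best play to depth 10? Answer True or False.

[OXX./O.OX] X move#1: (0,3):+1/OXXX/O.OX*, (1,1):+0/OXX./OXOX
[OXXX/O.OX] end (terminal -1, O#2); searched OXX./O.OX to 10

X winning at [OXX./O.OX]: True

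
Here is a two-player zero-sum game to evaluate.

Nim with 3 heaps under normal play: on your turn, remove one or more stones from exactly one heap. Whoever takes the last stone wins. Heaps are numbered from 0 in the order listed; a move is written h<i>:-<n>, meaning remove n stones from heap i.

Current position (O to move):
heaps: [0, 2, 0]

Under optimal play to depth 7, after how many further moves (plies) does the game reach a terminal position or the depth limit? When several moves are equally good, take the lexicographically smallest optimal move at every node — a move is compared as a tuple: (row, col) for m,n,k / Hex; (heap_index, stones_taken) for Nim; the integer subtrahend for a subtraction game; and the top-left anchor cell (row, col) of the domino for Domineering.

PV length from [(0,2,0)]: 1 ply

p1 O@[(0,2,0)]: h1:-1[(0,1,0)]-1 h1:-2[(0,0,0)]+1*
p2 X@[(0,0,0)] terminal -1; root [(0,2,0)] d7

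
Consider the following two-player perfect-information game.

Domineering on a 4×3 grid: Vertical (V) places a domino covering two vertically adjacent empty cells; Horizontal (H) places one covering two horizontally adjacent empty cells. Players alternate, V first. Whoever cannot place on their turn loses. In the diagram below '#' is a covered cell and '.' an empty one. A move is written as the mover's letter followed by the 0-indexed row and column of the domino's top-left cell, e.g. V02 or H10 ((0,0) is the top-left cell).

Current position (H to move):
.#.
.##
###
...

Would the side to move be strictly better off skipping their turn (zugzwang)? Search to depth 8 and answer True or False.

p1 H@[.#./.##/###/...]: H30[.#./.##/###/##.]-1* H31[.#./.##/###/.##]-1
p2 V@[.#./.##/###/##.]: V00[##./###/###/##.]+1*
p3 H@[##./###/###/##.] terminal -1; root [.#./.##/###/...] d8
pass branch (V moves first from the same position):
  | p1 V@[.#./.##/###/...]: V00[##./###/###/...]-1*
  | p2 H@[##./###/###/...]: H30[##./###/###/##.]+1* H31[##./###/###/.##]+1
  | p3 V@[##./###/###/##.] terminal -1; root [.#./.##/###/...] d8
H moving scores -1; H passing scores +1

zugzwang(.#./.##/###/..., H) = True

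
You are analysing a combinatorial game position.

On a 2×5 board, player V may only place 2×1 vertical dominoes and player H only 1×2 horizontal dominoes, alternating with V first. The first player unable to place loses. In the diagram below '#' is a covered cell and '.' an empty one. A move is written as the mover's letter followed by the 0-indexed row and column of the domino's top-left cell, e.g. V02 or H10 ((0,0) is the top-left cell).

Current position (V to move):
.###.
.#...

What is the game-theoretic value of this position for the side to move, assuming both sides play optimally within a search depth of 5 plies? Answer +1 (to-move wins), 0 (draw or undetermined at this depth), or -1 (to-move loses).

value(.###./.#..., V) = +1

ply 1, V at .###./.#... | V00=-1→####./##...; V04=+1→.####/.#..#*
ply 2, H at .####/.#..# | H12=-1→.####/.####*
ply 3, V at .####/.#### | V00=+1→#####/#####*
ply 4: #####/##### is terminal -1 (H); from .###./.#... depth 5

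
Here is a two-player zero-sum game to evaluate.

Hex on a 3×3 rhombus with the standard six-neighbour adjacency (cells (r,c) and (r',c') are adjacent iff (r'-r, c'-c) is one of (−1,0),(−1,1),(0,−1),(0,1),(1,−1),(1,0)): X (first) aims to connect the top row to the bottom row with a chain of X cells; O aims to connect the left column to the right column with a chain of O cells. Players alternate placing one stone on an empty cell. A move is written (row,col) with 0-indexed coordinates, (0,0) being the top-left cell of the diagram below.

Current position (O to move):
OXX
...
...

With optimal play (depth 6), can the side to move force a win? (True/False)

O winning at [OXX/.../...]: False

p1 O@[OXX/.../...]: (1,0)[OXX/O../...]-1* (1,1)[OXX/.O./...]-1 (1,2)[OXX/..O/...]-1 (2,0)[OXX/.../O..]-1 (2,1)[OXX/.../.O.]-1 (2,2)[OXX/.../..O]-1
p2 X@[OXX/O../...]: (1,1)[OXX/OX./...]+1* (1,2)[OXX/O.X/...]+1 (2,0)[OXX/O../X..]+1 (2,1)[OXX/O../.X.]+1 (2,2)[OXX/O../..X]+1
p3 O@[OXX/OX./...]: (1,2)[OXX/OXO/...]-1* (2,0)[OXX/OX./O..]-1 (2,1)[OXX/OX./.O.]-1 (2,2)[OXX/OX./..O]-1
p4 X@[OXX/OXO/...]: (2,0)[OXX/OXO/X..]+1* (2,1)[OXX/OXO/.X.]+1 (2,2)[OXX/OXO/..X]+1
p5 O@[OXX/OXO/X..] terminal -1; root [OXX/.../...] d6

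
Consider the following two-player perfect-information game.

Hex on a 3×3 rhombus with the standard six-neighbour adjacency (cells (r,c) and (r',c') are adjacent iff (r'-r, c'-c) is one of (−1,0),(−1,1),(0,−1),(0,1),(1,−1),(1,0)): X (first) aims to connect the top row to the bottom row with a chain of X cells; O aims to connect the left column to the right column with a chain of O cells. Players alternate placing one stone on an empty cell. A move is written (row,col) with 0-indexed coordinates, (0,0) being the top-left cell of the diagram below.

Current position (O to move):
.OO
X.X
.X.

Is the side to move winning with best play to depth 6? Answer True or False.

p1 O@[.OO/X.X/.X.]: (0,0)[OOO/X.X/.X.]+1* (1,1)[.OO/XOX/.X.]+1 (2,0)[.OO/X.X/OX.]+1 (2,2)[.OO/X.X/.XO]-1
p2 X@[OOO/X.X/.X.] terminal -1; root [.OO/X.X/.X.] d6

O winning at [.OO/X.X/.X.]: True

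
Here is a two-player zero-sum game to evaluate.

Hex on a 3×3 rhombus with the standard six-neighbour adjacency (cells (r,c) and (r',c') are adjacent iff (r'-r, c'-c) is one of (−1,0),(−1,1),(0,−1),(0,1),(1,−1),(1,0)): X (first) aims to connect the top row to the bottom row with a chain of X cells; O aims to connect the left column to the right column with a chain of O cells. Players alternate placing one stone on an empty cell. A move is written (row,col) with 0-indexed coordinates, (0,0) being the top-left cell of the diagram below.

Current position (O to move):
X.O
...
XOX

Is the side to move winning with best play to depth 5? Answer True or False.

O winning at [X.O/.../XOX]: True

p1 O@[X.O/.../XOX]: (0,1)[XOO/.../XOX]-1 (1,0)[X.O/O../XOX]+1* (1,1)[X.O/.O./XOX]-1 (1,2)[X.O/..O/XOX]-1
p2 X@[X.O/O../XOX]: (0,1)[XXO/O../XOX]-1* (1,1)[X.O/OX./XOX]-1 (1,2)[X.O/O.X/XOX]-1
p3 O@[XXO/O../XOX]: (1,1)[XXO/OO./XOX]+1* (1,2)[XXO/O.O/XOX]-1
p4 X@[XXO/OO./XOX] terminal -1; root [X.O/.../XOX] d5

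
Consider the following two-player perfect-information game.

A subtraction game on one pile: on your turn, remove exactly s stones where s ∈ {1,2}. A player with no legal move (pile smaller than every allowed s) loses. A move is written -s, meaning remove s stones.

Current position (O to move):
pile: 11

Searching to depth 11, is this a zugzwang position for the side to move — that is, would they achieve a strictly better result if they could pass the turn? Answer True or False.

zugzwang(11, O) = False

ply 1, O at 11 | -1=-1→10; -2=+1→9*
ply 2, X at 9 | -1=-1→8*; -2=-1→7
ply 3, O at 8 | -1=-1→7; -2=+1→6*
ply 4, X at 6 | -1=-1→5*; -2=-1→4
ply 5, O at 5 | -1=-1→4; -2=+1→3*
ply 6, X at 3 | -1=-1→2*; -2=-1→1
ply 7, O at 2 | -1=-1→1; -2=+1→0*
ply 8: 0 is terminal -1 (X); from 11 depth 11
suppose O passes — search the same position with X to move:
pass> ply 1, X at 11 | -1=-1→10; -2=+1→9*
pass> ply 2, O at 9 | -1=-1→8*; -2=-1→7
pass> ply 3, X at 8 | -1=-1→7; -2=+1→6*
pass> ply 4, O at 6 | -1=-1→5*; -2=-1→4
pass> ply 5, X at 5 | -1=-1→4; -2=+1→3*
pass> ply 6, O at 3 | -1=-1→2*; -2=-1→1
pass> ply 7, X at 2 | -1=-1→1; -2=+1→0*
pass> ply 8: 0 is terminal -1 (O); from 11 depth 11
for O: play +1, pass -1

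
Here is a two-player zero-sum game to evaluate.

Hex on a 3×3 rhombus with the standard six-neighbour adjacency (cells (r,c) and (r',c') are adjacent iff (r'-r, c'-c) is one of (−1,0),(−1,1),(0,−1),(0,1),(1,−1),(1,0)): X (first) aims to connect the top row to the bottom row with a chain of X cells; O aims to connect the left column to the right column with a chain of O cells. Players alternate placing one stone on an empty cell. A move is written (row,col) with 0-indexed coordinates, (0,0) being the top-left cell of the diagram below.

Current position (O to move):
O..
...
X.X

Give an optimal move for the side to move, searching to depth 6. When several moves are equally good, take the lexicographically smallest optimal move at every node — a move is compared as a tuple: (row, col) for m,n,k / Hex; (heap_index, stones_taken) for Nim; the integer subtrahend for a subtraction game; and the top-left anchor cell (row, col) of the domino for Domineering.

[O../.../X.X] O move#1: (0,1):-1/OO./.../X.X, (0,2):-1/O.O/.../X.X, (1,0):-1/O../O../X.X, (1,1):+1/O../.O./X.X*, (1,2):-1/O../..O/X.X, (2,1):-1/O../.../XOX
[O../.O./X.X] X move#2: (0,1):-1/OX./.O./X.X*, (0,2):-1/O.X/.O./X.X, (1,0):-1/O../XO./X.X, (1,2):-1/O../.OX/X.X, (2,1):-1/O../.O./XXX
[OX./.O./X.X] O move#3: (0,2):-1/OXO/.O./X.X, (1,0):+1/OX./OO./X.X*, (1,2):-1/OX./.OO/X.X, (2,1):-1/OX./.O./XOX
[OX./OO./X.X] X move#4: (0,2):-1/OXX/OO./X.X*, (1,2):-1/OX./OOX/X.X, (2,1):-1/OX./OO./XXX
[OXX/OO./X.X] O move#5: (1,2):+1/OXX/OOO/X.X*, (2,1):-1/OXX/OO./XOX
[OXX/OOO/X.X] end (terminal -1, X#6); searched O../.../X.X to 6

O's best at [O../.../X.X]: (1,1)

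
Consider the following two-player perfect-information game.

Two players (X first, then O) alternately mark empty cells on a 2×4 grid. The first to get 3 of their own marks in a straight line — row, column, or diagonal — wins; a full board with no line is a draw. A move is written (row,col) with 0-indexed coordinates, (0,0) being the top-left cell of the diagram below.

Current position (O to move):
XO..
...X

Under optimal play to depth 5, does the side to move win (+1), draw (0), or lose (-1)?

value(XO../...X, O) = 0

ply 1, O at XO../...X | (0,2)=+0→XOO./...X*; (0,3)=+0→XO.O/...X; (1,0)=+0→XO../O..X; (1,1)=+0→XO../.O.X; (1,2)=+0→XO../..OX
ply 2, X at XOO./...X | (0,3)=+0→XOOX/...X*; (1,0)=-1→XOO./X..X; (1,1)=-1→XOO./.X.X; (1,2)=-1→XOO./..XX
ply 3, O at XOOX/...X | (1,0)=+0→XOOX/O..X*; (1,1)=+0→XOOX/.O.X; (1,2)=+0→XOOX/..OX
ply 4, X at XOOX/O..X | (1,1)=+0→XOOX/OX.X*; (1,2)=+0→XOOX/O.XX
ply 5, O at XOOX/OX.X | (1,2)=+0→XOOX/OXOX*
ply 6: XOOX/OXOX is terminal +0 (X); from XO../...X depth 5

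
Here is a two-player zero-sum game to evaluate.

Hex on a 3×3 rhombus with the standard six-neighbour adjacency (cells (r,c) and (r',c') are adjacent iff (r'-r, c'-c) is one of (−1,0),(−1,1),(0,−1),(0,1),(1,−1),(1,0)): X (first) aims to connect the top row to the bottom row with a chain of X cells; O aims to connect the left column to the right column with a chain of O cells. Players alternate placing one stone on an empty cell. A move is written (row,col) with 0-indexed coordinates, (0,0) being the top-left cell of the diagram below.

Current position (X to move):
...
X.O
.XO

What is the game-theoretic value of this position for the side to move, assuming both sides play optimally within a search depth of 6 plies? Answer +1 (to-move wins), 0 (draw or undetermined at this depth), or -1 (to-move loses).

value(.../X.O/.XO, X) = +1

p1 X@[.../X.O/.XO]: (0,0)[X../X.O/.XO]+1* (0,1)[.X./X.O/.XO]+1 (0,2)[..X/X.O/.XO]+1 (1,1)[.../XXO/.XO]+1 (2,0)[.../X.O/XXO]+1
p2 O@[X../X.O/.XO]: (0,1)[XO./X.O/.XO]-1* (0,2)[X.O/X.O/.XO]-1 (1,1)[X../XOO/.XO]-1 (2,0)[X../X.O/OXO]-1
p3 X@[XO./X.O/.XO]: (0,2)[XOX/X.O/.XO]+1* (1,1)[XO./XXO/.XO]+1 (2,0)[XO./X.O/XXO]+1
p4 O@[XOX/X.O/.XO]: (1,1)[XOX/XOO/.XO]-1* (2,0)[XOX/X.O/OXO]-1
p5 X@[XOX/XOO/.XO]: (2,0)[XOX/XOO/XXO]+1*
p6 O@[XOX/XOO/XXO] terminal -1; root [.../X.O/.XO] d6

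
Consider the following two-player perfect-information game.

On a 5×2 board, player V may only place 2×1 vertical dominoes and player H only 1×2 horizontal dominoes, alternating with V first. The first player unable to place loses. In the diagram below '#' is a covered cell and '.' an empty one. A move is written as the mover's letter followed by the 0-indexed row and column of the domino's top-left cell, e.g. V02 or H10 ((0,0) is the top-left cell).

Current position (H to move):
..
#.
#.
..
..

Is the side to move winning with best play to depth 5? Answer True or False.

[../#./#./../..] H move#1: H00:-1/##/#./#./../.., H30:+1/../#./#./##/..*, H40:+1/../#./#./../##
[../#./#./##/..] V move#2: V01:-1/.#/##/#./##/..*, V11:-1/../##/##/##/..
[.#/##/#./##/..] H move#3: H40:+1/.#/##/#./##/##*
[.#/##/#./##/##] end (terminal -1, V#4); searched ../#./#./../.. to 5

H winning at [../#./#./../..]: True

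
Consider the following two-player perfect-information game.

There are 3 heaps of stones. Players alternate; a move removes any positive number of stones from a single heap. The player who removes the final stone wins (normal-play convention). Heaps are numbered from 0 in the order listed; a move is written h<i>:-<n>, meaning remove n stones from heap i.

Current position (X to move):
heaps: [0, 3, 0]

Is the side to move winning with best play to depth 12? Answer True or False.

[(0,3,0)] X move#1: h1:-1:-1/(0,2,0), h1:-2:-1/(0,1,0), h1:-3:+1/(0,0,0)*
[(0,0,0)] end (terminal -1, O#2); searched (0,3,0) to 12

X winning at [(0,3,0)]: True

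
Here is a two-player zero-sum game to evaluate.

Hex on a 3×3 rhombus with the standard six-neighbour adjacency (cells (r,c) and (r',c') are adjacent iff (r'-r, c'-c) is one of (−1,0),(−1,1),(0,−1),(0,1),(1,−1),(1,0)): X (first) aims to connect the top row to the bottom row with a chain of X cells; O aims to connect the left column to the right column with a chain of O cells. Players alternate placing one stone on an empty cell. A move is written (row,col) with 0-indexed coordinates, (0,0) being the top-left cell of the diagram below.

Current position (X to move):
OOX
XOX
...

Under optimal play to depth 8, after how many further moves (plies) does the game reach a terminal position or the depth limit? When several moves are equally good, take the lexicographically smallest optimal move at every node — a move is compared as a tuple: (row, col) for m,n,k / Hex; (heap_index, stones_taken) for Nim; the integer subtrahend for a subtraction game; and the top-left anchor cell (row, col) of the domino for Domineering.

PV length from [OOX/XOX/...]: 3 plies

ply 1, X at OOX/XOX/... | (2,0)=+1→OOX/XOX/X..*; (2,1)=+1→OOX/XOX/.X.; (2,2)=+1→OOX/XOX/..X
ply 2, O at OOX/XOX/X.. | (2,1)=-1→OOX/XOX/XO.*; (2,2)=-1→OOX/XOX/X.O
ply 3, X at OOX/XOX/XO. | (2,2)=+1→OOX/XOX/XOX*
ply 4: OOX/XOX/XOX is terminal -1 (O); from OOX/XOX/... depth 8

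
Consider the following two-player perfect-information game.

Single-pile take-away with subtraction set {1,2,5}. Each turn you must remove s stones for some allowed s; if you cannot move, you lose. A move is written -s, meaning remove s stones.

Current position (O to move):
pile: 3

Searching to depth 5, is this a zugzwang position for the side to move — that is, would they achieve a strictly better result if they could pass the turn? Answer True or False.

ply 1, O at 3 | -1=-1→2*; -2=-1→1
ply 2, X at 2 | -1=-1→1; -2=+1→0*
ply 3: 0 is terminal -1 (O); from 3 depth 5
pass branch (X moves first from the same position):
  | ply 1, X at 3 | -1=-1→2*; -2=-1→1
  | ply 2, O at 2 | -1=-1→1; -2=+1→0*
  | ply 3: 0 is terminal -1 (X); from 3 depth 5
O moving scores -1; O passing scores +1

zugzwang(3, O) = True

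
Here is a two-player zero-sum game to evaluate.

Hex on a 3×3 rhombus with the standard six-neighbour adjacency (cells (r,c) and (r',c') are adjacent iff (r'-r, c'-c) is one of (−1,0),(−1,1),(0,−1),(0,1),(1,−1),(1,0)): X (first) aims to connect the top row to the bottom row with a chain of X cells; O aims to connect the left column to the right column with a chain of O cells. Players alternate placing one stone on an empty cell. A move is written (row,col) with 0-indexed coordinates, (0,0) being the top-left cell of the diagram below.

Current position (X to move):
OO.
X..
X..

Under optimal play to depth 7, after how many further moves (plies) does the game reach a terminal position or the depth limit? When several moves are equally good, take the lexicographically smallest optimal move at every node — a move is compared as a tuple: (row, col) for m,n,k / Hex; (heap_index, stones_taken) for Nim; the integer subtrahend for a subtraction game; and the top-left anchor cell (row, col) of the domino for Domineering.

[OO./X../X..] X move#1: (0,2):+1/OOX/X../X..*, (1,1):-1/OO./XX./X.., (1,2):-1/OO./X.X/X.., (2,1):-1/OO./X../XX., (2,2):-1/OO./X../X.X
[OOX/X../X..] O move#2: (1,1):-1/OOX/XO./X..*, (1,2):-1/OOX/X.O/X.., (2,1):-1/OOX/X../XO., (2,2):-1/OOX/X../X.O
[OOX/XO./X..] X move#3: (1,2):+1/OOX/XOX/X..*, (2,1):-1/OOX/XO./XX., (2,2):-1/OOX/XO./X.X
[OOX/XOX/X..] O move#4: (2,1):-1/OOX/XOX/XO.*, (2,2):-1/OOX/XOX/X.O
[OOX/XOX/XO.] X move#5: (2,2):+1/OOX/XOX/XOX*
[OOX/XOX/XOX] end (terminal -1, O#6); searched OO./X../X.. to 7

PV length from [OO./X../X..]: 5 plies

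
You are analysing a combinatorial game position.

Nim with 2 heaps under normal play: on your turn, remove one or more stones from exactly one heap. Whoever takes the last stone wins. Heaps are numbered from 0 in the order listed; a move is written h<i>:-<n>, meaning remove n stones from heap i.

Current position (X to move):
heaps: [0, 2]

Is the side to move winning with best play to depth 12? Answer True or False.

[(0,2)] X move#1: h1:-1:-1/(0,1), h1:-2:+1/(0,0)*
[(0,0)] end (terminal -1, O#2); searched (0,2) to 12

X winning at [(0,2)]: True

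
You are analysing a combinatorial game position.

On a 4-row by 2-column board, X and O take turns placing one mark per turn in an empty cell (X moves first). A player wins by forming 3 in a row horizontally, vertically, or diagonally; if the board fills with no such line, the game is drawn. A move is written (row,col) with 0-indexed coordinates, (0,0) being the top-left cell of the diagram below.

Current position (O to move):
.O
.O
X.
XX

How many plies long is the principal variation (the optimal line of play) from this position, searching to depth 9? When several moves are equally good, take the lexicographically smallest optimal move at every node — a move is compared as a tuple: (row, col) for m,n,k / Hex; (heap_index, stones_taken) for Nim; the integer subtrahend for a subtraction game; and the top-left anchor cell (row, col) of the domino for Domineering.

PV length from [.O/.O/X./XX]: 1 ply

p1 O@[.O/.O/X./XX]: (0,0)[OO/.O/X./XX]-1 (1,0)[.O/OO/X./XX]+0 (2,1)[.O/.O/XO/XX]+1*
p2 X@[.O/.O/XO/XX] terminal -1; root [.O/.O/X./XX] d9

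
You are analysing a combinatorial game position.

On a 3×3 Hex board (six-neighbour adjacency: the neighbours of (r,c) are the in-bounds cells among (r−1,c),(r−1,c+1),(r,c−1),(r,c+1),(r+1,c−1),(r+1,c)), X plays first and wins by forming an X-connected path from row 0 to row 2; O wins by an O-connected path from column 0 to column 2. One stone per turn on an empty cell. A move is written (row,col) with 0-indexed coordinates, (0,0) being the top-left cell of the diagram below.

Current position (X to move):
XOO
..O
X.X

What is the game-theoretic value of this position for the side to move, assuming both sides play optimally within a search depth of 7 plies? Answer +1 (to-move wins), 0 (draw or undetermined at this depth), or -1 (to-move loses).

ply 1, X at XOO/..O/X.X | (1,0)=+1→XOO/X.O/X.X*; (1,1)=-1→XOO/.XO/X.X; (2,1)=-1→XOO/..O/XXX
ply 2: XOO/X.O/X.X is terminal -1 (O); from XOO/..O/X.X depth 7

value(XOO/..O/X.X, X) = +1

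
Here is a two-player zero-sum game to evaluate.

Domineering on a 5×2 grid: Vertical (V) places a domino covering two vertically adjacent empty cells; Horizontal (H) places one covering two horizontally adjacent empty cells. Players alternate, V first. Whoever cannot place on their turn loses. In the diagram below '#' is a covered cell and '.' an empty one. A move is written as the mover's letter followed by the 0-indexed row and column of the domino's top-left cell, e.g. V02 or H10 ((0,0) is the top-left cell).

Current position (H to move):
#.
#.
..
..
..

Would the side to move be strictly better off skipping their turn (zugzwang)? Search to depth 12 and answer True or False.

ply 1, H at #./#./../../.. | H20=-1→#./#./##/../..; H30=+1→#./#./../##/..*; H40=-1→#./#./../../##
ply 2, V at #./#./../##/.. | V01=-1→##/##/../##/..*; V11=-1→#./##/.#/##/..
ply 3, H at ##/##/../##/.. | H20=+1→##/##/##/##/..*; H40=+1→##/##/../##/##
ply 4: ##/##/##/##/.. is terminal -1 (V); from #./#./../../.. depth 12
pass branch (V moves first from the same position):
  | ply 1, V at #./#./../../.. | V01=-1→##/##/../../..; V11=-1→#./##/.#/../..; V20=+1→#./#./#./#./..*; V21=+1→#./#./.#/.#/..; V30=+1→#./#./../#./#.; V31=+1→#./#./../.#/.#
  | ply 2, H at #./#./#./#./.. | H40=-1→#./#./#./#./##*
  | ply 3, V at #./#./#./#./## | V01=+1→##/##/#./#./##*; V11=+1→#./##/##/#./##; V21=+1→#./#./##/##/##
  | ply 4: ##/##/#./#./## is terminal -1 (H); from #./#./../../.. depth 12
H moving scores +1; H passing scores -1

zugzwang(#./#./../../.., H) = False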